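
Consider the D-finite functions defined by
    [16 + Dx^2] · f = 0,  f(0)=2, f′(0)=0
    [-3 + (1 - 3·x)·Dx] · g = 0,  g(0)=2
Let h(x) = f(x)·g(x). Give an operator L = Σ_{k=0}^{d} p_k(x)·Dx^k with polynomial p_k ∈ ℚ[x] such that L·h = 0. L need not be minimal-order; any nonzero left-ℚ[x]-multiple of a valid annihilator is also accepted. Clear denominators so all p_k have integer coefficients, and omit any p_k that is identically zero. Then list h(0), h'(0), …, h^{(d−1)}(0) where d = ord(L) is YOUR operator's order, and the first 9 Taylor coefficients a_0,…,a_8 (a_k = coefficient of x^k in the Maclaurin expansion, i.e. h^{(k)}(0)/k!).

f: a_k = 2, 0, -16, 0, 64/3, 0, -512/45, 0, 1024/315, …
g: a_k = 2, 6, 18, 54, 162, 486, 1458, 4374, 13122, …
h₀=f·g: eliminate ⇒ L₀, order ≤ 2·1.
L = (-16 + 48·x) + 6·Dx + (-1 + 3·x)·Dx^2  (order 2).
h: a_k = 4, 12, 4, 12, 236/3, 236, 30836/45, 30836/15, 1944716/315, …
ICs: h(0) = 4, h′(0) = 12.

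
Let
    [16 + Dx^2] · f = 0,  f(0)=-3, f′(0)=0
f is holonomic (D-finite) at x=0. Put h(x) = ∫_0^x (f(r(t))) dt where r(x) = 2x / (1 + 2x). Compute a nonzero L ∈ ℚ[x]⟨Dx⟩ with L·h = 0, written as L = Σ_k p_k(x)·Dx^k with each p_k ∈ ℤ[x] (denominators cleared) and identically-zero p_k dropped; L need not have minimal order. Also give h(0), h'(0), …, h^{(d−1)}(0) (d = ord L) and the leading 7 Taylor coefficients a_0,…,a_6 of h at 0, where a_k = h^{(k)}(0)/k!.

L = 64·Dx + (4 + 24·x + 48·x^2 + 32·x^3)·Dx^2 + (1 + 8·x + 24·x^2 + 32·x^3 + 16·x^4)·Dx^3  (order 3).
h: a_k = 0, -3, 0, 32, -96, 128, 512/3, …
ICs: h(0) = 0, h′(0) = -3, h′′(0) = 0.

f: a_k = -3, 0, 24, 0, -32, 0, 256/15, …
f∘r: x↦r, Dx↦Dx/r' in L_f ⇒ L₀.
h=∫h₀ ⇒ L = L₀·Dx.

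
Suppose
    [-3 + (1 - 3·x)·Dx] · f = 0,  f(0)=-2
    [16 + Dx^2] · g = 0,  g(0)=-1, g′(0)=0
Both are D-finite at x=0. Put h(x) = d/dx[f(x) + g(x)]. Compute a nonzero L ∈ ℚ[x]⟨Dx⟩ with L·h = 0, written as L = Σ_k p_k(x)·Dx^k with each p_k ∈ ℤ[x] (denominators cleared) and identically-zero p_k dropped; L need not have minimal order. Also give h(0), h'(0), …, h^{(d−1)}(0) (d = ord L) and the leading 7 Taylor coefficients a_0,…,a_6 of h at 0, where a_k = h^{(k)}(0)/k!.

f: a_k = -2, -6, -18, -54, -162, -486, -1458, …
g: a_k = -1, 0, 8, 0, -32/3, 0, 256/45, …
Sum ⇒ L₀ = lclm(L_f,L_g) in ℚ(x)⟨Dx⟩.
Differentiate: ansatz ord ≤ ord L₀ ⇒ L.
L = (5952 - 4608·x + 6912·x^2) + (-560 + 2448·x - 3456·x^2 + 3456·x^3)·Dx + (372 - 288·x + 432·x^2)·Dx^2 + (-35 + 153·x - 216·x^2 + 216·x^3)·Dx^3  (order 3).
h: a_k = -6, -20, -162, -2072/3, -2430, -130708/15, -30618, …
ICs: h(0) = -6, h′(0) = -20, h′′(0) = -324.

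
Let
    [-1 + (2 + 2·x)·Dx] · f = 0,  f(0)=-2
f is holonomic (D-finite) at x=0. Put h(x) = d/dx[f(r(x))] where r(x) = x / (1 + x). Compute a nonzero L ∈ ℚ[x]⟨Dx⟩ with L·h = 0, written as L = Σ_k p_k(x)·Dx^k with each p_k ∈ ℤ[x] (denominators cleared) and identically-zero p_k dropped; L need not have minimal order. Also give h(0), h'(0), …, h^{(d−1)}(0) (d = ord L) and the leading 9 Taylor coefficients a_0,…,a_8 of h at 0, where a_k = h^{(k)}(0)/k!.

f: a_k = -2, -1, 1/4, -1/8, 5/64, -7/128, 21/512, -33/1024, 429/16384, …
Substitute x→r, Dx→(1/r')Dx; clear ⇒ L₀.
Derive L from L₀ (diff closure).
L = (-5 - 8·x) + (-2 - 6·x - 4·x^2)·Dx  (order 1).
h: a_k = -1, 5/2, -39/8, 141/16, -1995/128, 7059/256, -50435/1024, 182461/2048, -5347827/32768, …
ICs: h(0) = -1.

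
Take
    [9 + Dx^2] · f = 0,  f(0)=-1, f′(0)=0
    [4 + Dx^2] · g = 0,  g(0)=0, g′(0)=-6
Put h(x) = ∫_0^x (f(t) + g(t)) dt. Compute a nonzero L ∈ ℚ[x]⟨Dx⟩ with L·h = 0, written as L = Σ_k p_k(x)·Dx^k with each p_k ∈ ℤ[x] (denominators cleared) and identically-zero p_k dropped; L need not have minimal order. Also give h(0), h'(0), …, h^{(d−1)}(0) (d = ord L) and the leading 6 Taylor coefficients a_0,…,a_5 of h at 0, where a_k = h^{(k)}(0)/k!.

f: a_k = -1, 0, 9/2, 0, -27/8, 0, …
g: a_k = 0, -6, 0, 4, 0, -4/5, …
Sum ⇒ L₀ = lclm(L_f,L_g) in ℚ(x)⟨Dx⟩.
∫: right-multiply L₀ by Dx.
L = 36·Dx + 13·Dx^3 + Dx^5  (order 5).
h: a_k = 0, -1, -3, 3/2, 1, -27/40, …
ICs: h(0) = 0, h′(0) = -1, h′′(0) = -6, h′′′(0) = 9, h′′′′(0) = 24.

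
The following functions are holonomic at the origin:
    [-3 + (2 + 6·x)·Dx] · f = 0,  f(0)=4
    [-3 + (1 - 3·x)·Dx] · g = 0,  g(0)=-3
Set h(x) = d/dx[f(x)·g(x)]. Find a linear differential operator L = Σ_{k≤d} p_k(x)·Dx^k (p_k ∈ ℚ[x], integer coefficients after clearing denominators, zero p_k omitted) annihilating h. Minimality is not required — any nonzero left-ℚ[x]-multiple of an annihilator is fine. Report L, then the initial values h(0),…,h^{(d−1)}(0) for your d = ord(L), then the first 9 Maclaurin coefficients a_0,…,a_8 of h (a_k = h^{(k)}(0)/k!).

f: a_k = 4, 6, -9/2, 27/4, -405/32, 1701/64, -15309/256, 72171/512, -2814669/8192, …
g: a_k = -3, -9, -27, -81, -243, -729, -2187, -6561, -19683, …
h₀=f·g: eliminate ⇒ L₀, order ≤ 1·1.
h₀' ⇒ L via d/dx closure of L₀.
L = (11 + 54·x + 27·x^2) + (-2 - 2·x + 18·x^2 + 18·x^3)·Dx  (order 1).
h: a_k = -54, -297, -5589/4, -43497/8, -1330425/64, -9441279/128, -133693497/512, -908311401/1024, -49428795969/16384, …
ICs: h(0) = -54.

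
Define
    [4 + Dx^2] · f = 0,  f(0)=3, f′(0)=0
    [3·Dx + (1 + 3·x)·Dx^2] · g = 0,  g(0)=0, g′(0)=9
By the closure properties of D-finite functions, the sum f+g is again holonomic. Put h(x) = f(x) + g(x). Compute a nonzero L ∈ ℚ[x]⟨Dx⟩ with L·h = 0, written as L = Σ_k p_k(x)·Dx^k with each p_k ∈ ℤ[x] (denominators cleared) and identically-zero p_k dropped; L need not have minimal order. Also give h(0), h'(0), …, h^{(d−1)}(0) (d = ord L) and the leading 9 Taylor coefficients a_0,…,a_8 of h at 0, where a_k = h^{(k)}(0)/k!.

L = (348 + 144·x + 216·x^2)·Dx + (44 + 180·x + 216·x^2 + 216·x^3)·Dx^2 + (87 + 36·x + 54·x^2)·Dx^3 + (11 + 45·x + 54·x^2 + 54·x^3)·Dx^4  (order 4).
h: a_k = 3, 9, -39/2, 27, -235/4, 729/5, -10943/30, 6561/7, -2066699/840, …
ICs: h(0) = 3, h′(0) = 9, h′′(0) = -39, h′′′(0) = 162.

f: a_k = 3, 0, -6, 0, 2, 0, -4/15, 0, 2/105, …
g: a_k = 0, 9, -27/2, 27, -243/4, 729/5, -729/2, 6561/7, -19683/8, …
Weyl lclm of L_f,L_g ⇒ L₀ (ord ≤ 4).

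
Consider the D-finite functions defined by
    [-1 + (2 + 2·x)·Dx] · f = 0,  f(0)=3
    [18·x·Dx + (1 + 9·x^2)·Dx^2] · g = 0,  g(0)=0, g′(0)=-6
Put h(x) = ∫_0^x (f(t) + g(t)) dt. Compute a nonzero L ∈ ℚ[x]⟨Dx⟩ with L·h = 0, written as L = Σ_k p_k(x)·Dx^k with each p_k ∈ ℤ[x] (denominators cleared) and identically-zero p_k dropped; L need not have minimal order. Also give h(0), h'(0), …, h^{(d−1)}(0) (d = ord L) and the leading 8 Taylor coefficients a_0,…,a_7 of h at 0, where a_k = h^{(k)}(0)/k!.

f: a_k = 3, 3/2, -3/8, 3/16, -15/128, 21/256, -63/1024, 99/2048, …
g: a_k = 0, -6, 0, 18, 0, -486/5, 0, 4374/7, …
f+g: L₀ = lclm(L_f,L_g), ord ≤ 1+2.
h=∫₀ˣh₀: take L = L₀·Dx.
L = (-36 - 90·x + 972·x^2 + 486·x^3)·Dx^2 + (-75 - 144·x + 1818·x^2 + 3888·x^3 + 1701·x^4)·Dx^3 + (-2 + 70·x + 108·x^2 + 684·x^3 + 1134·x^4 + 486·x^5)·Dx^4  (order 4).
h: a_k = 0, 3, -9/4, -1/8, 291/64, -3/128, -41437/2560, -9/1024, …
ICs: h(0) = 0, h′(0) = 3, h′′(0) = -9/2, h′′′(0) = -3/4.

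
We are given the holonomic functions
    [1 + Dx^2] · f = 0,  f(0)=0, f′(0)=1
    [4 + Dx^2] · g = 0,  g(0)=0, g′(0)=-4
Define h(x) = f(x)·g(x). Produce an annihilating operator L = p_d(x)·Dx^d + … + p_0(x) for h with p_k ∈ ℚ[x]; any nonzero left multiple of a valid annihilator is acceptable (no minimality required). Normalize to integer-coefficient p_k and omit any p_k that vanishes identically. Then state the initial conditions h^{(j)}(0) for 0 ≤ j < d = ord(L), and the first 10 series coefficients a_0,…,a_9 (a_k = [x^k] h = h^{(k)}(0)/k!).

f: a_k = 0, 1, 0, -1/6, 0, 1/120, 0, -1/5040, 0, 1/362880, …
g: a_k = 0, -4, 0, 8/3, 0, -8/15, 0, 16/315, 0, -8/2835, …
f·g: L₀ = L_f ⊗_s L_g, ord ≤ 2·2.
L = 9 + 10·Dx^2 + Dx^4  (order 4).
h: a_k = 0, 0, -4, 0, 10/3, 0, -91/90, 0, 41/252, 0, …
ICs: h(0) = 0, h′(0) = 0, h′′(0) = -8, h′′′(0) = 0.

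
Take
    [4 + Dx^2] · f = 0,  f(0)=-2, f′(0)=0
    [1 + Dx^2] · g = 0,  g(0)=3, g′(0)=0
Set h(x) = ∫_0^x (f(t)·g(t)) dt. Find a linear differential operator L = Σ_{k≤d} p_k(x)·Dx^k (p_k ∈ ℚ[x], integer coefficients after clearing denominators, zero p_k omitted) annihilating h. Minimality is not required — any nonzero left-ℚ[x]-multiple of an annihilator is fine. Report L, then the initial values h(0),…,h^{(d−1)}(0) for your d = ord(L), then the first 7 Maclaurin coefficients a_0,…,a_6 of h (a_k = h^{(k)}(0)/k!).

f: a_k = -2, 0, 4, 0, -4/3, 0, 8/45, …
g: a_k = 3, 0, -3/2, 0, 1/8, 0, -1/240, …
Product ⇒ symmetric product L₀, ord ≤ 4.
h=∫h₀ ⇒ L = L₀·Dx.
L = 9·Dx + 10·Dx^3 + Dx^5  (order 5).
h: a_k = 0, -6, 0, 5, 0, -41/20, 0, …
ICs: h(0) = 0, h′(0) = -6, h′′(0) = 0, h′′′(0) = 30, h′′′′(0) = 0.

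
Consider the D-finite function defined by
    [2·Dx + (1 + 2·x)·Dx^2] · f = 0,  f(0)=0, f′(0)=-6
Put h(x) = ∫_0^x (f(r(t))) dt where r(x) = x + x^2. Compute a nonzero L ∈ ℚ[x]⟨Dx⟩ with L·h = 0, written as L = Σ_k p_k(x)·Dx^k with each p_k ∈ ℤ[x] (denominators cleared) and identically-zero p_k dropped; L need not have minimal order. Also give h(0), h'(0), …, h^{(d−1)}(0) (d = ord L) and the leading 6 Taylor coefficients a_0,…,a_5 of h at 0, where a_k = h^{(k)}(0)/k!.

L = (4·x + 4·x^2)·Dx^2 + (1 + 4·x + 6·x^2 + 4·x^3)·Dx^3  (order 3).
h: a_k = 0, 0, -3, 0, 1, -6/5, …
ICs: h(0) = 0, h′(0) = 0, h′′(0) = -6.

f: a_k = 0, -6, 6, -8, 12, -96/5, …
f∘r: x↦r, Dx↦Dx/r' in L_f ⇒ L₀.
Integrate: L := L₀·Dx.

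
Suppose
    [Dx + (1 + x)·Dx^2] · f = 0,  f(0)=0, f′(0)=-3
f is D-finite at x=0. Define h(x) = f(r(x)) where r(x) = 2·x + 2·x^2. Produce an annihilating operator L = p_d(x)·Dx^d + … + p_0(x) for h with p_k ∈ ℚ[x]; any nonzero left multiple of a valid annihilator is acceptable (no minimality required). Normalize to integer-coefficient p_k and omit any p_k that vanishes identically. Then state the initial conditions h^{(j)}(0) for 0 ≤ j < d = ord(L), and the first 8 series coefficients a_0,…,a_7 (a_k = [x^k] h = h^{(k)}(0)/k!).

f: a_k = 0, -3, 3/2, -1, 3/4, -3/5, 1/2, -3/7, …
Change of var in L_f (x↦r) gives L₀.
L = (4·x + 4·x^2)·Dx + (1 + 4·x + 6·x^2 + 4·x^3)·Dx^2  (order 2).
h: a_k = 0, -6, 0, 4, -6, 24/5, 0, -48/7, …
ICs: h(0) = 0, h′(0) = -6.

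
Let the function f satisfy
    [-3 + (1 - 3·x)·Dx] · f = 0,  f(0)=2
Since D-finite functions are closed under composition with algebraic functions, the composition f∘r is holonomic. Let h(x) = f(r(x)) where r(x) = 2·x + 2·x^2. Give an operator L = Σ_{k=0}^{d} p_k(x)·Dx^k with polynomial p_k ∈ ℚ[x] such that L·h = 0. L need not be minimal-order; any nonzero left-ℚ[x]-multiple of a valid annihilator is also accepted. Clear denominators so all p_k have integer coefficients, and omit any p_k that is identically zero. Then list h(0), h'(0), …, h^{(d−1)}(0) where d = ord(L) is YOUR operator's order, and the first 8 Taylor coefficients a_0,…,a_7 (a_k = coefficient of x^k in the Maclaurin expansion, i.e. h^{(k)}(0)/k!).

f: a_k = 2, 6, 18, 54, 162, 486, 1458, 4374, …
Change of var in L_f (x↦r) gives L₀.
L = (6 + 12·x) + (-1 + 6·x + 6·x^2)·Dx  (order 1).
h: a_k = 2, 12, 84, 576, 3960, 27216, 187056, 1285632, …
ICs: h(0) = 2.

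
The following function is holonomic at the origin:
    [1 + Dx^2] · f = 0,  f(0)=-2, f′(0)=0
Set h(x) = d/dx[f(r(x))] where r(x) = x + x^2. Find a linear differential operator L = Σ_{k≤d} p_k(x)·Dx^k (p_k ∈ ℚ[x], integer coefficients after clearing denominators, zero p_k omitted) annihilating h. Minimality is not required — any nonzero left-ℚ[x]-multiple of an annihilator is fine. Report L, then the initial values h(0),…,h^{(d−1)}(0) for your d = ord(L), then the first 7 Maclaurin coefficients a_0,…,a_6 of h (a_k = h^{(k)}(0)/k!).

L = (13 + 8·x + 24·x^2 + 32·x^3 + 16·x^4) + (-6 - 12·x)·Dx + (1 + 4·x + 4·x^2)·Dx^2  (order 2).
h: a_k = 0, 2, 6, 11/3, -5/3, -179/60, -133/60, …
ICs: h(0) = 0, h′(0) = 2.

f: a_k = -2, 0, 1, 0, -1/12, 0, 1/360, …
h₀=f(r): pull back L_f along r ⇒ L₀.
h₀' ⇒ L via d/dx closure of L₀.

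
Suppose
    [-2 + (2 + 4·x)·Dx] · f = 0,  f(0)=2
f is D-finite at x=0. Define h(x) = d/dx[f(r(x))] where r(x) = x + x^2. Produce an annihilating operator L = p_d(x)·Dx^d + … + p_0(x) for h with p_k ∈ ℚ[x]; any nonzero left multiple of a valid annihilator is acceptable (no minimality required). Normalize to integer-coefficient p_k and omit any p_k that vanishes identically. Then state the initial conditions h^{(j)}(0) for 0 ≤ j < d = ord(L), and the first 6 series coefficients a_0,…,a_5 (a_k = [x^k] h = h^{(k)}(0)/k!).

L = 1 + (-1 - 4·x - 6·x^2 - 4·x^3)·Dx  (order 1).
h: a_k = 2, 2, -3, 3, -5/4, -9/4, …
ICs: h(0) = 2.

f: a_k = 2, 2, -1, 1, -5/4, 7/4, …
Change of var in L_f (x↦r) gives L₀.
Derive L from L₀ (diff closure).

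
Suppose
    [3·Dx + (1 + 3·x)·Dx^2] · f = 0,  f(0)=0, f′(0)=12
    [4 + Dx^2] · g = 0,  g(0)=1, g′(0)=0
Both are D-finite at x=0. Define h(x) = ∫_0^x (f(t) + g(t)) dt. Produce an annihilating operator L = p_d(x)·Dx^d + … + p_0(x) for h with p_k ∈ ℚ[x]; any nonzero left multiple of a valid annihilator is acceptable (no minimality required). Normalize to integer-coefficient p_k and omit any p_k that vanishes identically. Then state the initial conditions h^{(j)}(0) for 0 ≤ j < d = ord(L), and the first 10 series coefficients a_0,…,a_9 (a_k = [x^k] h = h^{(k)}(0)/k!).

f: a_k = 0, 12, -18, 36, -81, 972/5, -486, 8748/7, -6561/2, 8748, …
g: a_k = 1, 0, -2, 0, 2/3, 0, -4/45, 0, 2/315, 0, …
L₀ := lclm(L_f,L_g); ord L₀ ≤ 2+2.
Integrate: L := L₀·Dx.
L = (348 + 144·x + 216·x^2)·Dx^2 + (44 + 180·x + 216·x^2 + 216·x^3)·Dx^3 + (87 + 36·x + 54·x^2)·Dx^4 + (11 + 45·x + 54·x^2 + 54·x^3)·Dx^5  (order 5).
h: a_k = 0, 1, 6, -20/3, 9, -241/15, 162/5, -21874/315, 2187/14, -2066711/5670, …
ICs: h(0) = 0, h′(0) = 1, h′′(0) = 12, h′′′(0) = -40, h′′′′(0) = 216.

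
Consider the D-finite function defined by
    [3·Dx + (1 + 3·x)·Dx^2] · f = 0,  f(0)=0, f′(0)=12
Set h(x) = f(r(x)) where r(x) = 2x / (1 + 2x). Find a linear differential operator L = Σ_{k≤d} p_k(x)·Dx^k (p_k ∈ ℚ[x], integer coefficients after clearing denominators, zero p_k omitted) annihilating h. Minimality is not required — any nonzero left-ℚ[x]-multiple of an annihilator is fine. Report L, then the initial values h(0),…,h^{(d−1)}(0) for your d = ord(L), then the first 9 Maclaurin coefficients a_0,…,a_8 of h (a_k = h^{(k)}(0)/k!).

L = (10 + 32·x)·Dx + (1 + 10·x + 16·x^2)·Dx^2  (order 2).
h: a_k = 0, 24, -120, 672, -4080, 130944/5, -174720, 8388096/7, -8388480, …
ICs: h(0) = 0, h′(0) = 24.

f: a_k = 0, 12, -18, 36, -81, 972/5, -486, 8748/7, -6561/2, …
h₀=f(r): pull back L_f along r ⇒ L₀.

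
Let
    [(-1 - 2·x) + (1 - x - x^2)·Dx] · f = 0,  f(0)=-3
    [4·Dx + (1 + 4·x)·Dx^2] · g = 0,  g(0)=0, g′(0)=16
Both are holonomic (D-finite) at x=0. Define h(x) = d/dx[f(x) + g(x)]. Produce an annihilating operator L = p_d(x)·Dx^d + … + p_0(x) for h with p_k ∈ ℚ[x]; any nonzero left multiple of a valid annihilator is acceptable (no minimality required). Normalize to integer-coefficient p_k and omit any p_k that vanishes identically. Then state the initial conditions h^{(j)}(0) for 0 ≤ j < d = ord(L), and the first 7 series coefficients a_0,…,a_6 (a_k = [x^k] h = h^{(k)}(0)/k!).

f: a_k = -3, -3, -6, -9, -15, -24, -39, …
g: a_k = 0, 16, -32, 256/3, -256, 4096/5, -8192/3, …
Sum ⇒ L₀ = lclm(L_f,L_g) in ℚ(x)⟨Dx⟩.
h=h₀': d/dx-closure on L₀ ⇒ L.
L = (100 + 272·x + 392·x^2 + 144·x^3 + 96·x^4) + (-7 + 96·x + 434·x^2 + 540·x^3 + 304·x^4 + 160·x^5)·Dx + (-4 - 25·x - 28·x^2 + 46·x^3 + 73·x^4 + 76·x^5 + 32·x^6)·Dx^2  (order 2).
h: a_k = 13, -76, 229, -1084, 3976, -16618, 65095, …
ICs: h(0) = 13, h′(0) = -76.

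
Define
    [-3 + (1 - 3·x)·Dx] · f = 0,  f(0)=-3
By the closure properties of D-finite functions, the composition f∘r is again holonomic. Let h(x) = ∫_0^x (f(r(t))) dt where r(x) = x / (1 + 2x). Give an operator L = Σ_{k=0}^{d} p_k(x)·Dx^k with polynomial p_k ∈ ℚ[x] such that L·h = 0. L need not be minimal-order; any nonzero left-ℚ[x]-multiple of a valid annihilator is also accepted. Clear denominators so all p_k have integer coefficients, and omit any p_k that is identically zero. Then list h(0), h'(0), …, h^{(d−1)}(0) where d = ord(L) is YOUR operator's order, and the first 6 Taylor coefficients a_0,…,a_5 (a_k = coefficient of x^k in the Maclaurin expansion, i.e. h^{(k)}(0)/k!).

L = 3·Dx + (-1 - x + 2·x^2)·Dx^2  (order 2).
h: a_k = 0, -3, -9/2, -3, -9/4, -9/5, …
ICs: h(0) = 0, h′(0) = -3.

f: a_k = -3, -9, -27, -81, -243, -729, …
h₀=f(r): pull back L_f along r ⇒ L₀.
∫: right-multiply L₀ by Dx.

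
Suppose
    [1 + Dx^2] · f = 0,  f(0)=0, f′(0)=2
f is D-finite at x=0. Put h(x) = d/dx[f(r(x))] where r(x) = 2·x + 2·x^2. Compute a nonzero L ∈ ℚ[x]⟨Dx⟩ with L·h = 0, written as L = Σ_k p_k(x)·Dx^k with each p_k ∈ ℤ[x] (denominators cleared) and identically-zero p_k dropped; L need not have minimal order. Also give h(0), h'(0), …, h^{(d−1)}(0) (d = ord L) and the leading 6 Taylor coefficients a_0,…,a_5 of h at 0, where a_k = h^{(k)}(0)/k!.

L = (16 + 32·x + 96·x^2 + 128·x^3 + 64·x^4) + (-6 - 12·x)·Dx + (1 + 4·x + 4·x^2)·Dx^2  (order 2).
h: a_k = 4, 8, -8, -32, -112/3, 0, …
ICs: h(0) = 4, h′(0) = 8.

f: a_k = 0, 2, 0, -1/3, 0, 1/60, …
Change of var in L_f (x↦r) gives L₀.
Derive L from L₀ (diff closure).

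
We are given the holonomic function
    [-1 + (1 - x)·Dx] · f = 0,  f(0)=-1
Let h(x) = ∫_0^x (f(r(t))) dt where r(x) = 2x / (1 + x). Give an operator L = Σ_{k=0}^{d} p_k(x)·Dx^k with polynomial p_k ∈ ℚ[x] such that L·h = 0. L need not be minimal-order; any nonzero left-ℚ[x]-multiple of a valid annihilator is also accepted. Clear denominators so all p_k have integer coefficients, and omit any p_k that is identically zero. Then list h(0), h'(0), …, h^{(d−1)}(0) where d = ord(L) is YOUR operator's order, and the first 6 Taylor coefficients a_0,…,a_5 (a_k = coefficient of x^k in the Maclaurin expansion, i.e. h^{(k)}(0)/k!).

f: a_k = -1, -1, -1, -1, -1, -1, …
f∘r: x↦r, Dx↦Dx/r' in L_f ⇒ L₀.
∫: right-multiply L₀ by Dx.
L = 2·Dx + (-1 + x^2)·Dx^2  (order 2).
h: a_k = 0, -1, -1, -2/3, -1/2, -2/5, …
ICs: h(0) = 0, h′(0) = -1.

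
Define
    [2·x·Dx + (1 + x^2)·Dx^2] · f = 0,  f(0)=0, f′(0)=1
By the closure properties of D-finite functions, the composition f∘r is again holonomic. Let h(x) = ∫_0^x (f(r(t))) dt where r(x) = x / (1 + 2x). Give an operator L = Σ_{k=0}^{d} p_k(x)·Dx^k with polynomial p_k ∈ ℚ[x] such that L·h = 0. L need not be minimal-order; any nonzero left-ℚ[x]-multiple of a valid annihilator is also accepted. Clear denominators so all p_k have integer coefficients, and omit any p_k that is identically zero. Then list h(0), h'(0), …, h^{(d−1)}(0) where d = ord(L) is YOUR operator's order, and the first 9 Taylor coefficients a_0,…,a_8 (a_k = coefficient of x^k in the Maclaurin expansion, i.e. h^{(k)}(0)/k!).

f: a_k = 0, 1, 0, -1/3, 0, 1/5, 0, -1/7, 0, …
f∘r: x↦r, Dx↦Dx/r' in L_f ⇒ L₀.
Integrate: L := L₀·Dx.
L = (4 + 10·x)·Dx^2 + (1 + 4·x + 5·x^2)·Dx^3  (order 3).
h: a_k = 0, 0, 1/2, -2/3, 11/12, -6/5, 41/30, -22/21, -29/56, …
ICs: h(0) = 0, h′(0) = 0, h′′(0) = 1.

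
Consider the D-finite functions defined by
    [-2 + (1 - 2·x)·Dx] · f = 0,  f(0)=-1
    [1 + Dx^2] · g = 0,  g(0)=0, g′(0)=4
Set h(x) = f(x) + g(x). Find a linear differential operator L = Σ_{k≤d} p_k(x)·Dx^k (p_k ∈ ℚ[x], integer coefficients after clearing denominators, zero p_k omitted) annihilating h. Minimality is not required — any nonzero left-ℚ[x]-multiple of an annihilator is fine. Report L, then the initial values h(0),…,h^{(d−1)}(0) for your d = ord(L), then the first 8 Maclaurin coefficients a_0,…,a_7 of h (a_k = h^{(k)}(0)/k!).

f: a_k = -1, -2, -4, -8, -16, -32, -64, -128, …
g: a_k = 0, 4, 0, -2/3, 0, 1/30, 0, -1/1260, …
Sum ⇒ L₀ = lclm(L_f,L_g) in ℚ(x)⟨Dx⟩.
L = (50 - 8·x + 8·x^2) + (-9 + 22·x - 12·x^2 + 8·x^3)·Dx + (50 - 8·x + 8·x^2)·Dx^2 + (-9 + 22·x - 12·x^2 + 8·x^3)·Dx^3  (order 3).
h: a_k = -1, 2, -4, -26/3, -16, -959/30, -64, -161281/1260, …
ICs: h(0) = -1, h′(0) = 2, h′′(0) = -8.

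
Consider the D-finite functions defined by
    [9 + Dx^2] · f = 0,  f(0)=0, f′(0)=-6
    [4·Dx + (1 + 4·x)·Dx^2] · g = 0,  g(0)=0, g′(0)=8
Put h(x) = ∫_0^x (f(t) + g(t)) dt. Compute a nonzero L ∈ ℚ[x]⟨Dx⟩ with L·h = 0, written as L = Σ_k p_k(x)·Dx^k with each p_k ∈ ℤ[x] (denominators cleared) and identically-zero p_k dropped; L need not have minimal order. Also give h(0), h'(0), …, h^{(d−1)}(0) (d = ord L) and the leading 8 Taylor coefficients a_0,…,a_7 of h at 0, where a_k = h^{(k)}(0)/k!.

f: a_k = 0, -6, 0, 9, 0, -81/20, 0, 243/280, …
g: a_k = 0, 8, -16, 128/3, -128, 2048/5, -4096/3, 32768/7, …
f+g: L₀ = lclm(L_f,L_g), ord ≤ 2+2.
h=∫h₀ ⇒ L = L₀·Dx.
L = (3780 + 2592·x + 5184·x^2)·Dx^2 + (369 + 2124·x + 3888·x^2 + 5184·x^3)·Dx^3 + (420 + 288·x + 576·x^2)·Dx^4 + (41 + 236·x + 432·x^2 + 576·x^3)·Dx^5  (order 5).
h: a_k = 0, 0, 1, -16/3, 155/12, -128/5, 8111/120, -4096/21, …
ICs: h(0) = 0, h′(0) = 0, h′′(0) = 2, h′′′(0) = -32, h′′′′(0) = 310.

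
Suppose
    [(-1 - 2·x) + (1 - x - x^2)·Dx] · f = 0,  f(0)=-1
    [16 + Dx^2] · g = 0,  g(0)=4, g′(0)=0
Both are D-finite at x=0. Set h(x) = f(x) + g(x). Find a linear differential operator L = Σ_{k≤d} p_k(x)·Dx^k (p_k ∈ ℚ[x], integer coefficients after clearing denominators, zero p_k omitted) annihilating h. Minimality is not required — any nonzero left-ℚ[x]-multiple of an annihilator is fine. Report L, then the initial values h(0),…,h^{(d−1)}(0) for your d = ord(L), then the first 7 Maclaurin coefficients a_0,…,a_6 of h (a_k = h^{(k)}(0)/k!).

f: a_k = -1, -1, -2, -3, -5, -8, -13, …
g: a_k = 4, 0, -32, 0, 128/3, 0, -1024/45, …
L₀ := lclm(L_f,L_g); ord L₀ ≤ 1+2.
L = (272 + 384·x - 352·x^2 + 192·x^3 + 640·x^4 + 256·x^5) + (-160 + 368·x + 32·x^2 - 544·x^3 + 48·x^4 + 384·x^5 + 128·x^6)·Dx + (17 + 24·x - 22·x^2 + 12·x^3 + 40·x^4 + 16·x^5)·Dx^2 + (-10 + 23·x + 2·x^2 - 34·x^3 + 3·x^4 + 24·x^5 + 8·x^6)·Dx^3  (order 3).
h: a_k = 3, -1, -34, -3, 113/3, -8, -1609/45, …
ICs: h(0) = 3, h′(0) = -1, h′′(0) = -68.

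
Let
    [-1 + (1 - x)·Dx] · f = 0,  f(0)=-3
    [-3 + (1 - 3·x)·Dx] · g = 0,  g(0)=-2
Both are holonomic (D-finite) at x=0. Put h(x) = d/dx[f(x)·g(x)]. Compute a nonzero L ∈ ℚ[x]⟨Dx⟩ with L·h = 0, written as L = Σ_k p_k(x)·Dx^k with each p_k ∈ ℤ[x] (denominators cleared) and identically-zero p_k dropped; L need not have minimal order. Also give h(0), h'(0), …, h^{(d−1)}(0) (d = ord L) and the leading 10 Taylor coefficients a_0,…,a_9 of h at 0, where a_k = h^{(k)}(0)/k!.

f: a_k = -3, -3, -3, -3, -3, -3, -3, -3, -3, -3, …
g: a_k = -2, -6, -18, -54, -162, -486, -1458, -4374, -13122, -39366, …
Product ⇒ symmetric product L₀, ord ≤ 1.
Derive L from L₀ (diff closure).
L = (13 - 36·x + 27·x^2) + (-2 + 11·x - 18·x^2 + 9·x^3)·Dx  (order 1).
h: a_k = 24, 156, 720, 2904, 10920, 39348, 137760, 472368, 1594296, 5314380, …
ICs: h(0) = 24.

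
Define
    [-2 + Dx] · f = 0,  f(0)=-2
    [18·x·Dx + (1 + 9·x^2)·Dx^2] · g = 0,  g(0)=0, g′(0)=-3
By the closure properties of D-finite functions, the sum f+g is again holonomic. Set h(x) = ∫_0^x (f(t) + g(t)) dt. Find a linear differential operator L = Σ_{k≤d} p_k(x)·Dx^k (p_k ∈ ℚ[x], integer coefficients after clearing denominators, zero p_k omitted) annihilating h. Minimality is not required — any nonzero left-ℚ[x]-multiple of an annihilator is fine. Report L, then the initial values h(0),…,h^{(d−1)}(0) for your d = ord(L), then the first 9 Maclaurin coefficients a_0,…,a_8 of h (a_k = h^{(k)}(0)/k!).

f: a_k = -2, -4, -4, -8/3, -4/3, -8/15, -8/45, -16/315, -4/315, …
g: a_k = 0, -3, 0, 9, 0, -243/5, 0, 2187/7, 0, …
L₀ := lclm(L_f,L_g); ord L₀ ≤ 1+2.
h=∫h₀ ⇒ L = L₀·Dx.
L = (18 - 36·x - 486·x^2 - 324·x^3)·Dx^2 + (-11 + 207·x^2 - 162·x^4)·Dx^3 + (1 + 9·x + 18·x^2 + 81·x^3 + 81·x^4)·Dx^4  (order 4).
h: a_k = 0, -2, -7/2, -4/3, 19/12, -4/15, -737/90, -8/315, 14057/360, …
ICs: h(0) = 0, h′(0) = -2, h′′(0) = -7, h′′′(0) = -8.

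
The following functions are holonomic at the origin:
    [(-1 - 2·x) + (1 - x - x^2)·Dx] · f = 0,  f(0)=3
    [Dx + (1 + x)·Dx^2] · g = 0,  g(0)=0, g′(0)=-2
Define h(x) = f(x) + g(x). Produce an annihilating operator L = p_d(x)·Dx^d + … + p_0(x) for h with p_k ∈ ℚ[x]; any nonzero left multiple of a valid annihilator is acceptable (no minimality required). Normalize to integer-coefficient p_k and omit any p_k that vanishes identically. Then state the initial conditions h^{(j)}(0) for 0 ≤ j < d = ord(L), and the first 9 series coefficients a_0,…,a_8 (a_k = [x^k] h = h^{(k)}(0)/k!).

L = (26 + 70·x + 76·x^2 + 36·x^3 + 12·x^4)·Dx + (16 + 84·x + 160·x^2 + 144·x^3 + 74·x^4 + 20·x^5)·Dx^2 + (-5 - 11·x + x^2 + 23·x^3 + 29·x^4 + 17·x^5 + 4·x^6)·Dx^3  (order 3).
h: a_k = 3, 1, 7, 25/3, 31/2, 118/5, 118/3, 439/7, 409/4, …
ICs: h(0) = 3, h′(0) = 1, h′′(0) = 14.

f: a_k = 3, 3, 6, 9, 15, 24, 39, 63, 102, …
g: a_k = 0, -2, 1, -2/3, 1/2, -2/5, 1/3, -2/7, 1/4, …
Sum ⇒ L₀ = lclm(L_f,L_g) in ℚ(x)⟨Dx⟩.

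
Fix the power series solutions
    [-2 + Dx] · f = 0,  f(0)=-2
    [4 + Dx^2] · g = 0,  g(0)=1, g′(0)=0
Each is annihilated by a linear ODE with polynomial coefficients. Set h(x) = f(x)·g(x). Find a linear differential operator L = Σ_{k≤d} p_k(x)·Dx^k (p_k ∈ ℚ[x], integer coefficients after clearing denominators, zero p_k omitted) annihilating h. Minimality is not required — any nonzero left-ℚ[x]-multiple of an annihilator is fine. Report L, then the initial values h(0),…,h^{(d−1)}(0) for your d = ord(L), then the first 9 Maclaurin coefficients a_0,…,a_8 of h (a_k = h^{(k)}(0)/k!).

L = 8 - 4·Dx + Dx^2  (order 2).
h: a_k = -2, -4, 0, 16/3, 16/3, 32/15, 0, -128/315, -64/315, …
ICs: h(0) = -2, h′(0) = -4.

f: a_k = -2, -4, -4, -8/3, -4/3, -8/15, -8/45, -16/315, -4/315, …
g: a_k = 1, 0, -2, 0, 2/3, 0, -4/45, 0, 2/315, …
f·g: L₀ = L_f ⊗_s L_g, ord ≤ 1·2.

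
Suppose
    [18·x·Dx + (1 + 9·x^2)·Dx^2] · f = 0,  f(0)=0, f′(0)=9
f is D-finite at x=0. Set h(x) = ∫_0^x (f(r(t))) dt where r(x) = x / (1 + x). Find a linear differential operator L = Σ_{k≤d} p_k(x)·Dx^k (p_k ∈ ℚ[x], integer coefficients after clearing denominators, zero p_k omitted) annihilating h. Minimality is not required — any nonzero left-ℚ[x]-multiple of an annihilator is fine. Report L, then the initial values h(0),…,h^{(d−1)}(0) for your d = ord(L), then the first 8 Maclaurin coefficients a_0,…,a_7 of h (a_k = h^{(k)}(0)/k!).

f: a_k = 0, 9, 0, -27, 0, 729/5, 0, -6561/7, …
h₀=f(r): pull back L_f along r ⇒ L₀.
h=∫h₀ ⇒ L = L₀·Dx.
L = (2 + 20·x)·Dx^2 + (1 + 2·x + 10·x^2)·Dx^3  (order 3).
h: a_k = 0, 0, 9/2, -3, -9/2, 72/5, -6/5, -468/7, …
ICs: h(0) = 0, h′(0) = 0, h′′(0) = 9.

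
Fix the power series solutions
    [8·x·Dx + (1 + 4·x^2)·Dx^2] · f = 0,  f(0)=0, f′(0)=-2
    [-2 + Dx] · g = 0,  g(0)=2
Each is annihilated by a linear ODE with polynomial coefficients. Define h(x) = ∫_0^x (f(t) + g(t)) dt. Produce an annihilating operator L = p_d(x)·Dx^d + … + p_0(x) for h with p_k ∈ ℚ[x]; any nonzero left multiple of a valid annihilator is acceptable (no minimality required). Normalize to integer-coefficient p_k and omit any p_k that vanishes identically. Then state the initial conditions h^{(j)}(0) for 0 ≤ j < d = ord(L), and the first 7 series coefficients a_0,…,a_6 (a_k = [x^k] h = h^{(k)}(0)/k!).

L = (8 - 32·x - 32·x^2)·Dx^2 + (-6 + 12·x + 8·x^2 - 16·x^3)·Dx^3 + (1 + 2·x + 4·x^2 + 8·x^3)·Dx^4  (order 4).
h: a_k = 0, 2, 1, 4/3, 4/3, 4/15, -44/45, …
ICs: h(0) = 0, h′(0) = 2, h′′(0) = 2, h′′′(0) = 8.

f: a_k = 0, -2, 0, 8/3, 0, -32/5, 0, …
g: a_k = 2, 4, 4, 8/3, 4/3, 8/15, 8/45, …
f+g: L₀ = lclm(L_f,L_g), ord ≤ 2+1.
Integrate: L := L₀·Dx.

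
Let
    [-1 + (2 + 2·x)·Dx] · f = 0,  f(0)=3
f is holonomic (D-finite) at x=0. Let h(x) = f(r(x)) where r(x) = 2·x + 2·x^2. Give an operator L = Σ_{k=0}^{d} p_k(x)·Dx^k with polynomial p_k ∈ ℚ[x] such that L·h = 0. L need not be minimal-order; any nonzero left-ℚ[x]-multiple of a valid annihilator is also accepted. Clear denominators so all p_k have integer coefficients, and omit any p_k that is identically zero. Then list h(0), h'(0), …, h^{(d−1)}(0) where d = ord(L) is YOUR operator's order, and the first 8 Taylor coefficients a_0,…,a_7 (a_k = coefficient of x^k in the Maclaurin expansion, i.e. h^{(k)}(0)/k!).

f: a_k = 3, 3/2, -3/8, 3/16, -15/128, 21/256, -63/1024, 99/2048, …
L₀ from L_f via x↦r, Dx↦r'^{-1}Dx.
L = (-1 - 2·x) + (1 + 2·x + 2·x^2)·Dx  (order 1).
h: a_k = 3, 3, 3/2, -3/2, 9/8, -3/8, -9/16, 21/16, …
ICs: h(0) = 3.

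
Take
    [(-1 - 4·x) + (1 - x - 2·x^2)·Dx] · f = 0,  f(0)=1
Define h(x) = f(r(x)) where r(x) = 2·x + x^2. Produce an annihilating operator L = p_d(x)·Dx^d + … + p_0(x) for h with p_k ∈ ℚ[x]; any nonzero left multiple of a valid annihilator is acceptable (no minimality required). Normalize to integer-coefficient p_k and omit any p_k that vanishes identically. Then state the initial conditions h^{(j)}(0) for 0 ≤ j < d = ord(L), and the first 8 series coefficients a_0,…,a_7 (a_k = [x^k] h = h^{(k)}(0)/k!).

f: a_k = 1, 1, 3, 5, 11, 21, 43, 85, …
Substitute x→r, Dx→(1/r')Dx; clear ⇒ L₀.
L = (2 + 16·x + 8·x^2) + (-1 + 3·x + 6·x^2 + 2·x^3)·Dx  (order 1).
h: a_k = 1, 2, 13, 52, 239, 1054, 4701, 20904, …
ICs: h(0) = 1.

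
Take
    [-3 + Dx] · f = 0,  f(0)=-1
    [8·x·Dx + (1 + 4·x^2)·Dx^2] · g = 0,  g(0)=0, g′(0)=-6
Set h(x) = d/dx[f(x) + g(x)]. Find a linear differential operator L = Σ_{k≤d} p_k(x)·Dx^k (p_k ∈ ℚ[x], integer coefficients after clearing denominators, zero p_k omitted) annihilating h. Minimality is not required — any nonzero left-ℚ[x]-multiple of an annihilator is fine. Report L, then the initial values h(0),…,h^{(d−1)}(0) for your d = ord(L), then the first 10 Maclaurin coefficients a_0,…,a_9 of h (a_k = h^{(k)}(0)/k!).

f: a_k = -1, -3, -9/2, -9/2, -27/8, -81/40, -81/80, -243/560, -729/4480, -243/4480, …
g: a_k = 0, -6, 0, 8, 0, -96/5, 0, 384/7, 0, -512/3, …
h₀=f+g: left-lcm gives L₀, ord ≤ 3.
h₀' ⇒ L via d/dx closure of L₀.
L = (24 - 72·x - 288·x^2 - 288·x^3) + (-17 + 24·x^2 - 144·x^4)·Dx + (3 + 8·x + 24·x^2 + 32·x^3 + 48·x^4)·Dx^2  (order 2).
h: a_k = -9, -9, 21/2, -27/2, -849/8, -243/40, 30477/80, -729/560, -6883467/4480, -729/4480, …
ICs: h(0) = -9, h′(0) = -9.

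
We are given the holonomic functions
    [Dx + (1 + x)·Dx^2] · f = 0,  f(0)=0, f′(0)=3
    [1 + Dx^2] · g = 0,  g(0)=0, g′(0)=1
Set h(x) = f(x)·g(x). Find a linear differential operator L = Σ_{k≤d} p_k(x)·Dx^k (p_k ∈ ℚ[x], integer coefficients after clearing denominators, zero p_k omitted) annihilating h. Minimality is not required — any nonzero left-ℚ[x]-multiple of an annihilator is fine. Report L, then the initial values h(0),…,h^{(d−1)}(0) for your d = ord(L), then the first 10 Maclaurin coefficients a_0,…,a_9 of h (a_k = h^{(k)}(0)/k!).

L = (-3 + 6·x + 19·x^2 + 16·x^3 + 4·x^4) + (4 + 20·x + 24·x^2 + 8·x^3)·Dx + (20·x + 42·x^2 + 32·x^3 + 8·x^4)·Dx^2 + (4 + 20·x + 24·x^2 + 8·x^3)·Dx^3 + (3 + 14·x + 23·x^2 + 16·x^3 + 4·x^4)·Dx^4  (order 4).
h: a_k = 0, 0, 3, -3/2, 1/2, -1/2, 11/24, -31/80, 113/336, -25/84, …
ICs: h(0) = 0, h′(0) = 0, h′′(0) = 6, h′′′(0) = -9.

f: a_k = 0, 3, -3/2, 1, -3/4, 3/5, -1/2, 3/7, -3/8, 1/3, …
g: a_k = 0, 1, 0, -1/6, 0, 1/120, 0, -1/5040, 0, 1/362880, …
h₀=f·g: eliminate ⇒ L₀, order ≤ 2·2.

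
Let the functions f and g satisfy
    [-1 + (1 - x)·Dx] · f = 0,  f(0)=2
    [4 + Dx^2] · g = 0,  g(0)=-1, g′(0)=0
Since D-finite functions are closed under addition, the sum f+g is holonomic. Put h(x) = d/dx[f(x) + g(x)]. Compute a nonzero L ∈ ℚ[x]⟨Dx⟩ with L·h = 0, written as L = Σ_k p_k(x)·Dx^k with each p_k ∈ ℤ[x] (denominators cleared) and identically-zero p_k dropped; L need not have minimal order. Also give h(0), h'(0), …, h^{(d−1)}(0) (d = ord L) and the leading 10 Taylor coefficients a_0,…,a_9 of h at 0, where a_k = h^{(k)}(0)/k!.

L = (64 - 32·x + 16·x^2) + (-20 + 36·x - 24·x^2 + 8·x^3)·Dx + (16 - 8·x + 4·x^2)·Dx^2 + (-5 + 9·x - 6·x^2 + 2·x^3)·Dx^3  (order 3).
h: a_k = 2, 8, 6, 16/3, 10, 188/15, 14, 5024/315, 18, 56708/2835, …
ICs: h(0) = 2, h′(0) = 8, h′′(0) = 12.

f: a_k = 2, 2, 2, 2, 2, 2, 2, 2, 2, 2, …
g: a_k = -1, 0, 2, 0, -2/3, 0, 4/45, 0, -2/315, 0, …
Weyl lclm of L_f,L_g ⇒ L₀ (ord ≤ 3).
h₀' ⇒ L via d/dx closure of L₀.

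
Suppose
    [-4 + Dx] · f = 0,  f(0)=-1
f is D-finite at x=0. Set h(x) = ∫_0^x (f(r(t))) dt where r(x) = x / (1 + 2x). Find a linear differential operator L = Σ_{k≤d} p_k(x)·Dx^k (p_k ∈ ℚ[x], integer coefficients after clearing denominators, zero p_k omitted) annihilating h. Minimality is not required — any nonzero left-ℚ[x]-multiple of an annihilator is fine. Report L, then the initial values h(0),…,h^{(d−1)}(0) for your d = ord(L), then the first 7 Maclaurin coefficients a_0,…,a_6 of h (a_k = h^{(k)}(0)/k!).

f: a_k = -1, -4, -8, -32/3, -32/3, -128/15, -256/45, …
L₀ from L_f via x↦r, Dx↦r'^{-1}Dx.
Integrate: L := L₀·Dx.
L = -4·Dx + (1 + 4·x + 4·x^2)·Dx^2  (order 2).
h: a_k = 0, -1, -2, 0, 4/3, -32/15, 32/15, …
ICs: h(0) = 0, h′(0) = -1.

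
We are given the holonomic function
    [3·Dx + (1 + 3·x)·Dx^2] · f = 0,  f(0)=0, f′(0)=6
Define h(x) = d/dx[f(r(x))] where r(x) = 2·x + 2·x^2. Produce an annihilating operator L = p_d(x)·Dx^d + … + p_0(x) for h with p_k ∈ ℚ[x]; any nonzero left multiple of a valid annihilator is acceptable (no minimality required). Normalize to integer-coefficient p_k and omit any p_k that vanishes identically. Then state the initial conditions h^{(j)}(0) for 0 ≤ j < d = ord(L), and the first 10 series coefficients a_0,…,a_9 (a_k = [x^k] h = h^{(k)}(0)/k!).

L = (4 + 12·x + 12·x^2) + (1 + 8·x + 18·x^2 + 12·x^3)·Dx  (order 1).
h: a_k = 12, -48, 216, -1008, 4752, -22464, 106272, -502848, 2379456, -11259648, …
ICs: h(0) = 12.

f: a_k = 0, 6, -9, 18, -81/2, 486/5, -243, 4374/7, -6561/4, 4374, …
h₀=f(r): pull back L_f along r ⇒ L₀.
h₀' ⇒ L via d/dx closure of L₀.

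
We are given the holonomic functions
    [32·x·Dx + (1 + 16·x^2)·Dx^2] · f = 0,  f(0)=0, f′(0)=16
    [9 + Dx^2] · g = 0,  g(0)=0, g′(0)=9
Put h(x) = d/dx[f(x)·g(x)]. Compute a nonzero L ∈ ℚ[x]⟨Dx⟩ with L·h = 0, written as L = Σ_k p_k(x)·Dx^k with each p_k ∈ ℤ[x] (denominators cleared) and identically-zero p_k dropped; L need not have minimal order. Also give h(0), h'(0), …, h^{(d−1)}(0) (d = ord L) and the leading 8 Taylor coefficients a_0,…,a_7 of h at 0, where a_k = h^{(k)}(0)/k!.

f: a_k = 0, 16, 0, -256/3, 0, 4096/5, 0, -65536/7, …
g: a_k = 0, 9, 0, -27/2, 0, 243/40, 0, -729/560, …
f·g: L₀ = L_f ⊗_s L_g, ord ≤ 2·2.
h=h₀': d/dx-closure on L₀ ⇒ L.
L = (2922993 + 113986656·x^2 + 3239661312·x^4 + 5952061440·x^6 + 4156489728·x^8 - 7644119040·x^10 + 110075314176·x^12) + (1760832·x + 128480256·x^3 + 1888911360·x^5 + 5308416000·x^7 + 15288238080·x^9 + 48922361856·x^11)·Dx + (341202 + 13887168·x^2 + 389230080·x^4 + 940474368·x^6 + 1603141632·x^8 + 3737124864·x^10 + 24461180928·x^12)·Dx^2 + (195648·x + 14275584·x^3 + 209879040·x^5 + 589824000·x^7 + 1698693120·x^9 + 5435817984·x^11)·Dx^3 + (1825 + 135776·x^2 + 3251968·x^4 + 31014912·x^6 + 126812160·x^8 + 509607936·x^10 + 1358954496·x^12)·Dx^4  (order 4).
h: a_k = 0, 288, 0, -3936, 0, 51732, 0, -766872, …
ICs: h(0) = 0, h′(0) = 288, h′′(0) = 0, h′′′(0) = -23616.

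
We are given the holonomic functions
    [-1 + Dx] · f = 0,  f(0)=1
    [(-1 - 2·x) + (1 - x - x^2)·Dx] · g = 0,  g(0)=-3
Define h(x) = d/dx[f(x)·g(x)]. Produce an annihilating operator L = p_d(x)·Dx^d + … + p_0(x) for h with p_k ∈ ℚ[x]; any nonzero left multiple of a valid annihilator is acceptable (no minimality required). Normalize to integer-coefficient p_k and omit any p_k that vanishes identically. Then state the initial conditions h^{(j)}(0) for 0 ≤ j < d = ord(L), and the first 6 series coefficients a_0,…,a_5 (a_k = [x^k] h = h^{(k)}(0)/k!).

L = (7 + 6·x - x^2 - 2·x^3 + x^4) + (-2 + x + 4·x^2 - x^4)·Dx  (order 1).
h: a_k = -6, -21, -51, -221/2, -893/4, -17347/40, …
ICs: h(0) = -6.

f: a_k = 1, 1, 1/2, 1/6, 1/24, 1/120, …
g: a_k = -3, -3, -6, -9, -15, -24, …
h₀=f·g: eliminate ⇒ L₀, order ≤ 1·1.
h=h₀': d/dx-closure on L₀ ⇒ L.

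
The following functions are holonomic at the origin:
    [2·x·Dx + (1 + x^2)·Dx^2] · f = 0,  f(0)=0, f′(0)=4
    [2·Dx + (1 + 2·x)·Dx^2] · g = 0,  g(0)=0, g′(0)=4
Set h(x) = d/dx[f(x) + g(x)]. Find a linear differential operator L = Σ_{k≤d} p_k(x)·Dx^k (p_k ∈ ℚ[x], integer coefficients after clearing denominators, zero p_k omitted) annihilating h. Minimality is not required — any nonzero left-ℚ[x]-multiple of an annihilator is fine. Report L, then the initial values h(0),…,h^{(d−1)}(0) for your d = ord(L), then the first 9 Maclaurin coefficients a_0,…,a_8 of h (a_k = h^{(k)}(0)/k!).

f: a_k = 0, 4, 0, -4/3, 0, 4/5, 0, -4/7, 0, …
g: a_k = 0, 4, -4, 16/3, -8, 64/5, -64/3, 256/7, -64, …
Sum ⇒ L₀ = lclm(L_f,L_g) in ℚ(x)⟨Dx⟩.
Derive L from L₀ (diff closure).
L = (-2 - 12·x + 6·x^2 + 4·x^3) + (-5 - 4·x - 9·x^2 + 12·x^3 + 8·x^4)·Dx + (-1 - x + 2·x^2 + x^3 + 3·x^4 + 2·x^5)·Dx^2  (order 2).
h: a_k = 8, -8, 12, -32, 68, -128, 252, -512, 1028, …
ICs: h(0) = 8, h′(0) = -8.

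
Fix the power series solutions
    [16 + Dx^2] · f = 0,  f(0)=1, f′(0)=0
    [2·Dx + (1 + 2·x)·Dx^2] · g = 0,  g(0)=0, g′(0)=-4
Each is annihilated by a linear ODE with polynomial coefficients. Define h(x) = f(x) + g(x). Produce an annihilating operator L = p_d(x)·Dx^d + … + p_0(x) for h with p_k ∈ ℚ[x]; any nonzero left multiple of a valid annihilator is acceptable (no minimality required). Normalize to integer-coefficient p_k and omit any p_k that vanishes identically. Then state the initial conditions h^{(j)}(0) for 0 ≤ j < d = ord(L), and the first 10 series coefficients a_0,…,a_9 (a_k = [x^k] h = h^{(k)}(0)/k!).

L = (160 + 256·x + 256·x^2)·Dx + (48 + 224·x + 384·x^2 + 256·x^3)·Dx^2 + (10 + 16·x + 16·x^2)·Dx^3 + (3 + 14·x + 24·x^2 + 16·x^3)·Dx^4  (order 4).
h: a_k = 1, -4, -4, -16/3, 56/3, -64/5, 704/45, -256/7, 20672/315, -1024/9, …
ICs: h(0) = 1, h′(0) = -4, h′′(0) = -8, h′′′(0) = -32.

f: a_k = 1, 0, -8, 0, 32/3, 0, -256/45, 0, 512/315, 0, …
g: a_k = 0, -4, 4, -16/3, 8, -64/5, 64/3, -256/7, 64, -1024/9, …
L₀ := lclm(L_f,L_g); ord L₀ ≤ 2+2.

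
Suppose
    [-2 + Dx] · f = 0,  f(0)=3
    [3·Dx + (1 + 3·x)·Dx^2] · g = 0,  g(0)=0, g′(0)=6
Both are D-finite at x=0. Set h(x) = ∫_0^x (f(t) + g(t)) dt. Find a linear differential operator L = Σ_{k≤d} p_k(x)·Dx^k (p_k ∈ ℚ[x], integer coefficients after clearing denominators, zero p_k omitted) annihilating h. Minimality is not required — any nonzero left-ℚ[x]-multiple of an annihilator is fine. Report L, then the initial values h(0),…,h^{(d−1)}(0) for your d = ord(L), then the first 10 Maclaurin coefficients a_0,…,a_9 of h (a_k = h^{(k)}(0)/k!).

L = (-48 - 36·x)·Dx^2 + (14 - 24·x - 36·x^2)·Dx^3 + (5 + 21·x + 18·x^2)·Dx^4  (order 4).
h: a_k = 0, 3, 6, -1, 11/2, -77/10, 49/3, -3641/105, 4687/60, -688897/3780, …
ICs: h(0) = 0, h′(0) = 3, h′′(0) = 12, h′′′(0) = -6.

f: a_k = 3, 6, 6, 4, 2, 4/5, 4/15, 8/105, 2/105, 4/945, …
g: a_k = 0, 6, -9, 18, -81/2, 486/5, -243, 4374/7, -6561/4, 4374, …
h₀=f+g: left-lcm gives L₀, ord ≤ 3.
h=∫₀ˣh₀: take L = L₀·Dx.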